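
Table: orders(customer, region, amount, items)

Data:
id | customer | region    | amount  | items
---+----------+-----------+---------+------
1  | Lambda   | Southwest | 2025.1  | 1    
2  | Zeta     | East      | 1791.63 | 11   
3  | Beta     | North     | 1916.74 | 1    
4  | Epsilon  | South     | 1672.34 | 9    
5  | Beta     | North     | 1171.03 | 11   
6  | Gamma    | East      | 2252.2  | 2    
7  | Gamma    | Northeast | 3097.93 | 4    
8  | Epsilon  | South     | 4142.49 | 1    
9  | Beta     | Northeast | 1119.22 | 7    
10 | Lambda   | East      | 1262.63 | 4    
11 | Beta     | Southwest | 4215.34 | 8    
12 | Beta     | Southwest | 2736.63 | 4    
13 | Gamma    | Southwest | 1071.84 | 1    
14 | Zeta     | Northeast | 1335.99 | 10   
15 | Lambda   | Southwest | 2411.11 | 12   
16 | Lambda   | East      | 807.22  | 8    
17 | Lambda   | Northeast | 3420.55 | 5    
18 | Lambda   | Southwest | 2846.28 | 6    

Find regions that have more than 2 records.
SELECT region, COUNT(*) as cnt
FROM orders
GROUP BY region
HAVING COUNT(*) > 2

Result:
  East: 4
  Northeast: 4
  Southwest: 6

Note: HAVING filters groups after aggregation, WHERE filters rows before.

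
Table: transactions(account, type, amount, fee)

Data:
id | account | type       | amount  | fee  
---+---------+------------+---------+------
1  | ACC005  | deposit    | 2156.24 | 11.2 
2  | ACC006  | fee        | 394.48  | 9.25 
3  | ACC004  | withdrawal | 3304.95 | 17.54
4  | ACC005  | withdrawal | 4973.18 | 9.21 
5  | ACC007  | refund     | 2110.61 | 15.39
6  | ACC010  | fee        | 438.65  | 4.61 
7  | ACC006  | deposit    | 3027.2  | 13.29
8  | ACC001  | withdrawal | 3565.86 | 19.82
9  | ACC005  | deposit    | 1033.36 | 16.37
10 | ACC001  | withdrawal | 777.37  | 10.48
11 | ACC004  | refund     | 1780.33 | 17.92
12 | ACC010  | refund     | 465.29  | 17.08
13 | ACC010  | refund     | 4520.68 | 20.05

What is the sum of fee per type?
SELECT type, SUM(fee) as result
FROM transactions
GROUP BY type

Result:
  deposit: 40.86
  fee: 13.86
  refund: 70.44
  withdrawal: 57.05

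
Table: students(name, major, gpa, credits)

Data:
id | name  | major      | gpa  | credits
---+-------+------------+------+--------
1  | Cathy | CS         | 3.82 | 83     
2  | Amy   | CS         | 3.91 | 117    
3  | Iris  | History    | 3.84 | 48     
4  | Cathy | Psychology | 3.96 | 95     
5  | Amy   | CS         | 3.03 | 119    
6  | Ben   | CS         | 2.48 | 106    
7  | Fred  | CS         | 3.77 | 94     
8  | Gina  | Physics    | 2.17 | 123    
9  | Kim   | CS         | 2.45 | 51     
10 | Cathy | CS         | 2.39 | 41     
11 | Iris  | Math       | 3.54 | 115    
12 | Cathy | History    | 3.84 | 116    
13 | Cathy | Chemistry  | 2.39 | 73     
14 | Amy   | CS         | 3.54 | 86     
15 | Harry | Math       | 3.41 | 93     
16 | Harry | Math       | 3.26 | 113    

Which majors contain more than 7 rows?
SELECT major, COUNT(*) as cnt
FROM students
GROUP BY major
HAVING COUNT(*) > 7

Result:
  CS: 8

Note: HAVING filters groups after aggregation, WHERE filters rows before.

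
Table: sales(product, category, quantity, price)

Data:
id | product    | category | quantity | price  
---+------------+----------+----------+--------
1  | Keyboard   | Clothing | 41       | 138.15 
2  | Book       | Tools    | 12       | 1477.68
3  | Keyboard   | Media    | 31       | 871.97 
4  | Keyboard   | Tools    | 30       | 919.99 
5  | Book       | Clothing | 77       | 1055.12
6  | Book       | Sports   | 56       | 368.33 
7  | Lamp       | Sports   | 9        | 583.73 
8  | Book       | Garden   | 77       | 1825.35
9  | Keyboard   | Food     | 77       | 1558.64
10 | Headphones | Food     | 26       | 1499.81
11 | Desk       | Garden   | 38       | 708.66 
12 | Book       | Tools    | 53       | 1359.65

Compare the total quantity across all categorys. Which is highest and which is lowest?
SELECT category, SUM(quantity)
FROM sales
GROUP BY category
ORDER BY SUM(quantity)

All groups:
  Media: 31
  Sports: 65
  Tools: 95
  Food: 103
  Garden: 115
  Clothing: 118

Highest: Clothing (118)
Lowest: Media (31)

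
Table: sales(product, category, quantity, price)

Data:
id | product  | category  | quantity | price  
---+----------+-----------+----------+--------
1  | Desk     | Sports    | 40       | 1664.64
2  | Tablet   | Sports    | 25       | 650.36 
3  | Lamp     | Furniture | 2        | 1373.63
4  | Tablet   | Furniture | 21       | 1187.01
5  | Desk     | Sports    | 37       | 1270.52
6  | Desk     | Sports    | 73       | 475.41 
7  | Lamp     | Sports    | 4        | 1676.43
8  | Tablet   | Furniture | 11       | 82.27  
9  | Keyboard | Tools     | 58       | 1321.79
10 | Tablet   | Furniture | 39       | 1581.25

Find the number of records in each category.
SELECT category, COUNT(*) as count
FROM sales
GROUP BY category

Result:
  Furniture: 4
  Sports: 5
  Tools: 1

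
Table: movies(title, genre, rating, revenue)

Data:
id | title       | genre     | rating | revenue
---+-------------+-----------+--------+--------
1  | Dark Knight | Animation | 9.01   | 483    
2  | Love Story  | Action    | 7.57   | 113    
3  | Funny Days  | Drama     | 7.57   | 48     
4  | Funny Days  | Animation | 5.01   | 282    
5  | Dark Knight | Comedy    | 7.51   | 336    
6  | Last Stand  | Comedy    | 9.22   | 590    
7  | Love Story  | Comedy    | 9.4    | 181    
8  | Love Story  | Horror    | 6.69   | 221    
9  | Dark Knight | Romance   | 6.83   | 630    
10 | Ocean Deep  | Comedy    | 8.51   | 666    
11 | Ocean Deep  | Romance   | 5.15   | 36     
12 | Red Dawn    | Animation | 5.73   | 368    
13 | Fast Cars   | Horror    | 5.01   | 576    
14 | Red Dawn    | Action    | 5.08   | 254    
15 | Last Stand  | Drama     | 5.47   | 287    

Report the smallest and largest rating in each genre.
SELECT genre, MIN(rating), MAX(rating)
FROM movies
GROUP BY genre

Result:
  Action: min=5.08, max=7.57
  Animation: min=5.01, max=9.01
  Comedy: min=7.51, max=9.40
  Drama: min=5.47, max=7.57
  Horror: min=5.01, max=6.69
  Romance: min=5.15, max=6.83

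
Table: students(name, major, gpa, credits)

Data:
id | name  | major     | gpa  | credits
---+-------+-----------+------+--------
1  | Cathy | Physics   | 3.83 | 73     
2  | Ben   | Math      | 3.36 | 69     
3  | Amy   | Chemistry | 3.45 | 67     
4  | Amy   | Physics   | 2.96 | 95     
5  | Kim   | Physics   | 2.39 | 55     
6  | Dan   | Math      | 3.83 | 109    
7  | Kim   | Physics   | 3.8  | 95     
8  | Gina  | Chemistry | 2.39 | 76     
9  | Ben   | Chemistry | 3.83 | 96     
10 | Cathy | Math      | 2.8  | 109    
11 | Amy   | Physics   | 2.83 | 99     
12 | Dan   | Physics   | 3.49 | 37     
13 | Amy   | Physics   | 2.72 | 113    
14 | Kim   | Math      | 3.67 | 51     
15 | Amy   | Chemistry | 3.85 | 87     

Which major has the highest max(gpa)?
SELECT major, MAX(gpa) as val
FROM students
GROUP BY major
ORDER BY val DESC
LIMIT 1

Result: Chemistry with max(gpa) = 3.85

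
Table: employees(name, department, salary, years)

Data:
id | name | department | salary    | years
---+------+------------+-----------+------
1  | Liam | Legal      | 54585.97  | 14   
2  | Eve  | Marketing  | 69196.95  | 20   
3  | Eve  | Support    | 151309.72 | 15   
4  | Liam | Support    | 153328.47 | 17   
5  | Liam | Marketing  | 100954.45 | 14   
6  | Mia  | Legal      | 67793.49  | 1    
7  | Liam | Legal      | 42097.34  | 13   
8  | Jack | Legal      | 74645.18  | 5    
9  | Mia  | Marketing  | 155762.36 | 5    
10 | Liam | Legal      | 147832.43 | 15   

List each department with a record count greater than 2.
SELECT department, COUNT(*) as cnt
FROM employees
GROUP BY department
HAVING COUNT(*) > 2

Result:
  Legal: 5
  Marketing: 3

Note: HAVING filters groups after aggregation, WHERE filters rows before.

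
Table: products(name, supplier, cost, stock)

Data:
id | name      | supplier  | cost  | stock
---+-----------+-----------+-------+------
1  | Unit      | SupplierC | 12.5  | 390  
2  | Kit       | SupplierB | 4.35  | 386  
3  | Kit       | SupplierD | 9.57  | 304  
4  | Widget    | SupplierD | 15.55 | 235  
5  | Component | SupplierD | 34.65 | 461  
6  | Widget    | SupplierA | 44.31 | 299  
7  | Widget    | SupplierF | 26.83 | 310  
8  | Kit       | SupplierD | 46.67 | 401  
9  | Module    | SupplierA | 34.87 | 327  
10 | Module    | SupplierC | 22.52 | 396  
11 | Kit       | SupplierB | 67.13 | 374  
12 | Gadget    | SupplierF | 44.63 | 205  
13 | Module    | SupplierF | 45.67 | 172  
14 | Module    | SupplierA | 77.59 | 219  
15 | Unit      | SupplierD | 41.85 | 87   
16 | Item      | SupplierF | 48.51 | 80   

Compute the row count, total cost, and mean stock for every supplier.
SELECT supplier,
       COUNT(*) as cnt,
       SUM(cost) as total_cost,
       AVG(stock) as avg_stock
FROM products
GROUP BY supplier

Result:
  SupplierA: 3 records, 156.77 total cost, 281.67 avg stock
  SupplierB: 2 records, 71.48 total cost, 380.00 avg stock
  SupplierC: 2 records, 35.02 total cost, 393.00 avg stock
  SupplierD: 5 records, 148.29 total cost, 297.60 avg stock
  SupplierF: 4 records, 165.64 total cost, 191.75 avg stock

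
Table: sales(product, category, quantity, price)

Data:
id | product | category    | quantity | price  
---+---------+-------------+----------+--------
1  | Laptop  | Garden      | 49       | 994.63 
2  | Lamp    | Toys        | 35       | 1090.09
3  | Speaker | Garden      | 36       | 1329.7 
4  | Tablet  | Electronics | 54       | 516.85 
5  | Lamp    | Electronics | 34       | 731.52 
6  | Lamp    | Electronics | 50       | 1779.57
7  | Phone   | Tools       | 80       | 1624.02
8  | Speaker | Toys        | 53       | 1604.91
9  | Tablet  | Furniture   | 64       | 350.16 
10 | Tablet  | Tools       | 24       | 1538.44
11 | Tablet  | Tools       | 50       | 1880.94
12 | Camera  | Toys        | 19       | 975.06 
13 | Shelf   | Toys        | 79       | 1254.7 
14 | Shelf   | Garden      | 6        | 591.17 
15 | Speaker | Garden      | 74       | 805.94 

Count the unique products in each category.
SELECT category, COUNT(DISTINCT product)
FROM sales
GROUP BY category

Result:
  Electronics: 2 distinct
  Furniture: 1 distinct
  Garden: 3 distinct
  Tools: 2 distinct
  Toys: 4 distinct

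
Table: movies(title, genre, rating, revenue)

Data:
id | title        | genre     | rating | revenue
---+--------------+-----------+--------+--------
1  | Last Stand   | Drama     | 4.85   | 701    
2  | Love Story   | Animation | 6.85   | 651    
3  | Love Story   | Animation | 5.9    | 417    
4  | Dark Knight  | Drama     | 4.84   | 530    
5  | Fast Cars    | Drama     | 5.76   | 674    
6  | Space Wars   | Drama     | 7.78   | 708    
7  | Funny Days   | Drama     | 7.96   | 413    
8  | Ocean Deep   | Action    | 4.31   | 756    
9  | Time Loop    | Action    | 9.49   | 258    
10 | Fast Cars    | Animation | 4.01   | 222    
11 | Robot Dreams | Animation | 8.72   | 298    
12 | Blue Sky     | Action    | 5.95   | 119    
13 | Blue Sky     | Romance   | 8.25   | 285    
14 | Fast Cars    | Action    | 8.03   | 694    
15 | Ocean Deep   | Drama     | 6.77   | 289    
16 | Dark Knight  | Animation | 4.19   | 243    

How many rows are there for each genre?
SELECT genre, COUNT(*) as count
FROM movies
GROUP BY genre

Result:
  Action: 4
  Animation: 5
  Drama: 6
  Romance: 1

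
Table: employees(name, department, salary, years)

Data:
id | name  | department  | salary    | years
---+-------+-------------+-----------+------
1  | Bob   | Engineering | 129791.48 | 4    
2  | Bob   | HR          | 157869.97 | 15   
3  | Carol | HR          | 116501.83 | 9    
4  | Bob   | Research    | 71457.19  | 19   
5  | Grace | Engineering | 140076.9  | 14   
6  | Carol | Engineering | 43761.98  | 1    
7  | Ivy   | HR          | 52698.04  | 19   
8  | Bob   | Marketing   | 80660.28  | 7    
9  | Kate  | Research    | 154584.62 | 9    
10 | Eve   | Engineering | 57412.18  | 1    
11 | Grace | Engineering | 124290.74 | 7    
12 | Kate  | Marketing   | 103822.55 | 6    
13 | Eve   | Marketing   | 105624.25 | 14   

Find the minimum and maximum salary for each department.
SELECT department, MIN(salary), MAX(salary)
FROM employees
GROUP BY department

Result:
  Engineering: min=43761.98, max=140076.90
  HR: min=52698.04, max=157869.97
  Marketing: min=80660.28, max=105624.25
  Research: min=71457.19, max=154584.62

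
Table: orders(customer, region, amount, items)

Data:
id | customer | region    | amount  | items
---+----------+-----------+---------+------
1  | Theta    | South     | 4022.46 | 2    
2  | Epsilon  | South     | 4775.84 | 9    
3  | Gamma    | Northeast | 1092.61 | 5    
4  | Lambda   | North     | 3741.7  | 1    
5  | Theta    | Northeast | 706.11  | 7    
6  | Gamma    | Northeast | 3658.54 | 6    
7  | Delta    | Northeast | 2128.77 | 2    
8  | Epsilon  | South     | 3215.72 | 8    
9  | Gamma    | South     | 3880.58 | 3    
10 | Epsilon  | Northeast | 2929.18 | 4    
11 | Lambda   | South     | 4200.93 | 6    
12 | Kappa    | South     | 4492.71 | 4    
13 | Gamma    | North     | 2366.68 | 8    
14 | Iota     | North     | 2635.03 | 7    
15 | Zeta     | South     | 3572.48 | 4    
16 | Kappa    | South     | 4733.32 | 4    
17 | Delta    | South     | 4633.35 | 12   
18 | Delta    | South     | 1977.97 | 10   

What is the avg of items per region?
SELECT region, AVG(items) as result
FROM orders
GROUP BY region

Result:
  North: 5.33
  Northeast: 4.80
  South: 6.20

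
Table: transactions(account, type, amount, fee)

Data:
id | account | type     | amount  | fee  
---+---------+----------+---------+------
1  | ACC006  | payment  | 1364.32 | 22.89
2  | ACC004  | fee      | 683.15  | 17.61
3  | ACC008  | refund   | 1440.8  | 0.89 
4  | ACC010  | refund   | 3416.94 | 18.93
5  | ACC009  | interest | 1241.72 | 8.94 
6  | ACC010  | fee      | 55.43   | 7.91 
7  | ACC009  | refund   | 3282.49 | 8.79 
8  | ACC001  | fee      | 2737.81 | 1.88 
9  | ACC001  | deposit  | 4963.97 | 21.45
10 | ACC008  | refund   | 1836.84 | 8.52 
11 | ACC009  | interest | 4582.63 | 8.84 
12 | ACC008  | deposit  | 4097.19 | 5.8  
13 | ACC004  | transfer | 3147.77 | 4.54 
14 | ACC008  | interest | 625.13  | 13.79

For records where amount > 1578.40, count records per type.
SELECT type, COUNT(*)
FROM transactions
WHERE amount > 1578.40
GROUP BY type

Note: WHERE filters rows before grouping.

Result:
  deposit: 2
  fee: 1
  interest: 1
  refund: 3
  transfer: 1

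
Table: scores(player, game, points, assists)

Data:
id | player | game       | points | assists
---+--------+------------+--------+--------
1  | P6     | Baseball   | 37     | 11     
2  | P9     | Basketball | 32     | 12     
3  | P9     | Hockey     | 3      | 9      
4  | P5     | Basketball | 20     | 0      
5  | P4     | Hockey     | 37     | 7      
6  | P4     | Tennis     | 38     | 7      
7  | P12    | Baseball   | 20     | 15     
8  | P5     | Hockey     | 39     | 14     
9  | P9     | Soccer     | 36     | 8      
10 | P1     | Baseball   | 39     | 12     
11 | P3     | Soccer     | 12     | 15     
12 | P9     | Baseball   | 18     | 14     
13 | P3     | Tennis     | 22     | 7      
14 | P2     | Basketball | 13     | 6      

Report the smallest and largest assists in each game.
SELECT game, MIN(assists), MAX(assists)
FROM scores
GROUP BY game

Result:
  Baseball: min=11, max=15
  Basketball: min=0, max=12
  Hockey: min=7, max=14
  Soccer: min=8, max=15
  Tennis: min=7, max=7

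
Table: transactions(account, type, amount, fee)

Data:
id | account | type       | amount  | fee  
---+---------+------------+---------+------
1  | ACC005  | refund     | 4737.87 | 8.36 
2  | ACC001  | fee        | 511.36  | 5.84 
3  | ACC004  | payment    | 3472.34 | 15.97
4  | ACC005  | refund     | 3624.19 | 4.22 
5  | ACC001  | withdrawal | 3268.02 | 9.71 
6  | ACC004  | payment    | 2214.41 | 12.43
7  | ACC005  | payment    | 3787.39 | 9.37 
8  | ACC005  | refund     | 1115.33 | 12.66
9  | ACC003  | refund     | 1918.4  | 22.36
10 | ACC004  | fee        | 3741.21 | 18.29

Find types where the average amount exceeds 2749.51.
SELECT type, AVG(amount)
FROM transactions
GROUP BY type
HAVING AVG(amount) > 2749.51

Result:
  payment: avg=3158.05
  refund: avg=2848.95
  withdrawal: avg=3268.02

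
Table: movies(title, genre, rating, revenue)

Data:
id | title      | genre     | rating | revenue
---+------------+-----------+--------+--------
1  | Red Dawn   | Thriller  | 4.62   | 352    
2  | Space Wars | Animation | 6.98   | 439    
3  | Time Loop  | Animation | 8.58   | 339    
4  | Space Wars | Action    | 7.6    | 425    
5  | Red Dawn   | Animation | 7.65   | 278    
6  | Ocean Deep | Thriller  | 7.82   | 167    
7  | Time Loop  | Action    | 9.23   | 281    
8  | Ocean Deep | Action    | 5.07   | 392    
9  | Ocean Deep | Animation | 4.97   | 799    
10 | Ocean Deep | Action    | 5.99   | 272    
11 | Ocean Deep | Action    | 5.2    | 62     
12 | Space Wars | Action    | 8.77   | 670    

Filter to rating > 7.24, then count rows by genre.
SELECT genre, COUNT(*)
FROM movies
WHERE rating > 7.24
GROUP BY genre

Note: WHERE filters rows before grouping.

Result:
  Action: 3
  Animation: 2
  Thriller: 1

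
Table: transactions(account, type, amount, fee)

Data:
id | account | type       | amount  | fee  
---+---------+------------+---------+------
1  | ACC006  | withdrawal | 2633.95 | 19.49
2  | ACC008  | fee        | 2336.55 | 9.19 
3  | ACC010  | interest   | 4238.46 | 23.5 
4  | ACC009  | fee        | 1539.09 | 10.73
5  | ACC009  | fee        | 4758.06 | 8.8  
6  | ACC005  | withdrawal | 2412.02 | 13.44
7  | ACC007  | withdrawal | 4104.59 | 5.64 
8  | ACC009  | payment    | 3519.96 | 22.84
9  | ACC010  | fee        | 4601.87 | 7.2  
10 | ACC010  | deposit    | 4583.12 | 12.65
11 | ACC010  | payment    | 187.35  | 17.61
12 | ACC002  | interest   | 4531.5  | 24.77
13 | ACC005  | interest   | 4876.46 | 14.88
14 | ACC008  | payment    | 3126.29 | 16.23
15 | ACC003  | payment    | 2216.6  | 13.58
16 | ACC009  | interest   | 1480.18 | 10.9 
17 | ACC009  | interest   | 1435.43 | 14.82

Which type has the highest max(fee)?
SELECT type, MAX(fee) as val
FROM transactions
GROUP BY type
ORDER BY val DESC
LIMIT 1

Result: interest with max(fee) = 24.77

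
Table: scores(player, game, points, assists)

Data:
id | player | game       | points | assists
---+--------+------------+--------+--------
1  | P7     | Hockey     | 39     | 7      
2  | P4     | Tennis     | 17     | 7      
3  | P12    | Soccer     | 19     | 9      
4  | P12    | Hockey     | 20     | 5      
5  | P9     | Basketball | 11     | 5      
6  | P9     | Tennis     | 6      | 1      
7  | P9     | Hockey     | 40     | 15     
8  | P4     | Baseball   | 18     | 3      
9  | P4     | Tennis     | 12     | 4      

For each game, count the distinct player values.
SELECT game, COUNT(DISTINCT player)
FROM scores
GROUP BY game

Result:
  Baseball: 1 distinct
  Basketball: 1 distinct
  Hockey: 3 distinct
  Soccer: 1 distinct
  Tennis: 2 distinct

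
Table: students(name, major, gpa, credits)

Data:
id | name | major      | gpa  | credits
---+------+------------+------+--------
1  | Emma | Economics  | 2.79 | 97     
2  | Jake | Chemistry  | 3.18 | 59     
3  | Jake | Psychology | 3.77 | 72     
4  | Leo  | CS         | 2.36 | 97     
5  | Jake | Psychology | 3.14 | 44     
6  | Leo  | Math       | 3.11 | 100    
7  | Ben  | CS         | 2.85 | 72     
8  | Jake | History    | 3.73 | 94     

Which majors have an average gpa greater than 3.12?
SELECT major, AVG(gpa)
FROM students
GROUP BY major
HAVING AVG(gpa) > 3.12

Result:
  Chemistry: avg=3.18
  History: avg=3.73
  Psychology: avg=3.46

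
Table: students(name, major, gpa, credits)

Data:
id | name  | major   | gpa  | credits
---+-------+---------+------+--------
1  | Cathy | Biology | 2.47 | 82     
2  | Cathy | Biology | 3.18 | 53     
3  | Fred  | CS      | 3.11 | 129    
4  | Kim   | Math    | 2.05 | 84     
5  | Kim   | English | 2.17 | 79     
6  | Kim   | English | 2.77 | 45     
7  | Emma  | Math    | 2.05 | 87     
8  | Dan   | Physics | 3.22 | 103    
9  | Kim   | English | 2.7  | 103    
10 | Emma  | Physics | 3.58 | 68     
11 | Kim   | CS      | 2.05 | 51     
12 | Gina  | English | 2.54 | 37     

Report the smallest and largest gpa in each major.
SELECT major, MIN(gpa), MAX(gpa)
FROM students
GROUP BY major

Result:
  Biology: min=2.47, max=3.18
  CS: min=2.05, max=3.11
  English: min=2.17, max=2.77
  Math: min=2.05, max=2.05
  Physics: min=3.22, max=3.58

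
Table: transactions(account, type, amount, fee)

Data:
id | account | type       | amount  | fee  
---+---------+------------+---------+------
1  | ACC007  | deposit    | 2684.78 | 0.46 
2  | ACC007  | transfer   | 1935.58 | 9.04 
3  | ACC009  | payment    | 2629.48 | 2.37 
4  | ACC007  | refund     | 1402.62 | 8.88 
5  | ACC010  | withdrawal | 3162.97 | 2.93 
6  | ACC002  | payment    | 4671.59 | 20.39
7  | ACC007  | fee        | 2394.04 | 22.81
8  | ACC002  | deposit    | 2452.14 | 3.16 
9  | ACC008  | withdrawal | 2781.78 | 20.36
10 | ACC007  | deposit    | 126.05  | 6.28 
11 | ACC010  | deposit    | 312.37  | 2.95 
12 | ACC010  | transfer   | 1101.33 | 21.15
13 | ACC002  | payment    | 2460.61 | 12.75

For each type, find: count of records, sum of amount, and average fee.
SELECT type,
       COUNT(*) as cnt,
       SUM(amount) as total_amount,
       AVG(fee) as avg_fee
FROM transactions
GROUP BY type

Result:
  deposit: 4 records, 5575.34 total amount, 3.21 avg fee
  fee: 1 records, 2394.04 total amount, 22.81 avg fee
  payment: 3 records, 9761.68 total amount, 11.84 avg fee
  refund: 1 records, 1402.62 total amount, 8.88 avg fee
  transfer: 2 records, 3036.91 total amount, 15.10 avg fee
  withdrawal: 2 records, 5944.75 total amount, 11.65 avg fee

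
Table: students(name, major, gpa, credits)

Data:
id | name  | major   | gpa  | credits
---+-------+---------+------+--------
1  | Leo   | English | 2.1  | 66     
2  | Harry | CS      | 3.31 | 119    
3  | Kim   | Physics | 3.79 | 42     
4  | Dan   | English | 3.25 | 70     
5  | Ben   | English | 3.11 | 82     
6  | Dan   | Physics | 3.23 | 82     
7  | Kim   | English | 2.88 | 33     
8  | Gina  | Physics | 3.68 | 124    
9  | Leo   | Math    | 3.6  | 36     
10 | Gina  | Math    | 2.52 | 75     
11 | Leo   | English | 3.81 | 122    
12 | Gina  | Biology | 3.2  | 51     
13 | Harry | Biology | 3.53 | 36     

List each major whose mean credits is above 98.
SELECT major, AVG(credits)
FROM students
GROUP BY major
HAVING AVG(credits) > 98

Result:
  CS: avg=119.00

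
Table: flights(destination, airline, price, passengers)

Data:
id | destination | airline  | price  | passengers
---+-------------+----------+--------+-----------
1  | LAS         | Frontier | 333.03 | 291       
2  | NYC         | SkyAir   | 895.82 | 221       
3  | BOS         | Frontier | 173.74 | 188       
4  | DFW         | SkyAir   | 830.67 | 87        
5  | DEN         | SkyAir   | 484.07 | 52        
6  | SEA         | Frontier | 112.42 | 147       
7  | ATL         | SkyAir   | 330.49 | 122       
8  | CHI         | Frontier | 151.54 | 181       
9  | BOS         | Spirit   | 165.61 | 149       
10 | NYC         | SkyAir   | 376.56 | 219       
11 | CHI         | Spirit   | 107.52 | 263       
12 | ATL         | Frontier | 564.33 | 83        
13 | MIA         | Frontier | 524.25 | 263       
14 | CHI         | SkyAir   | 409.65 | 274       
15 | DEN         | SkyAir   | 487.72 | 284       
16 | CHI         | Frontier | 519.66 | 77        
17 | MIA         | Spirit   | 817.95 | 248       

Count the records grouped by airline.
SELECT airline, COUNT(*) as count
FROM flights
GROUP BY airline

Result:
  Frontier: 7
  SkyAir: 7
  Spirit: 3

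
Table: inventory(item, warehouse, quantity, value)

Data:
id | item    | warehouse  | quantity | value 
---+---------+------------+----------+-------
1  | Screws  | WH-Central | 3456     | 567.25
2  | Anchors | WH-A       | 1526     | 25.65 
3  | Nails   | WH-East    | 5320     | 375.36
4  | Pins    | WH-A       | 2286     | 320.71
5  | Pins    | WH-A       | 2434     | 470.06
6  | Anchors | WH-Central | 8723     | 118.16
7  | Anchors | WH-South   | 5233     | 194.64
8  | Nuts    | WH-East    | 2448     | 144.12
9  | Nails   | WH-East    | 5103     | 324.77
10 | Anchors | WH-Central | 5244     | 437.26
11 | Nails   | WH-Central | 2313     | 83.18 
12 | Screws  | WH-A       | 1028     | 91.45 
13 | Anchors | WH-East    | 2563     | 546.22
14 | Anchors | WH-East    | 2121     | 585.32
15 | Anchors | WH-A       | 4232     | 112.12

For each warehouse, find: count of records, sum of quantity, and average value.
SELECT warehouse,
       COUNT(*) as cnt,
       SUM(quantity) as total_quantity,
       AVG(value) as avg_value
FROM inventory
GROUP BY warehouse

Result:
  WH-A: 5 records, 11506 total quantity, 204.00 avg value
  WH-Central: 4 records, 19736 total quantity, 301.46 avg value
  WH-East: 5 records, 17555 total quantity, 395.16 avg value
  WH-South: 1 records, 5233 total quantity, 194.64 avg value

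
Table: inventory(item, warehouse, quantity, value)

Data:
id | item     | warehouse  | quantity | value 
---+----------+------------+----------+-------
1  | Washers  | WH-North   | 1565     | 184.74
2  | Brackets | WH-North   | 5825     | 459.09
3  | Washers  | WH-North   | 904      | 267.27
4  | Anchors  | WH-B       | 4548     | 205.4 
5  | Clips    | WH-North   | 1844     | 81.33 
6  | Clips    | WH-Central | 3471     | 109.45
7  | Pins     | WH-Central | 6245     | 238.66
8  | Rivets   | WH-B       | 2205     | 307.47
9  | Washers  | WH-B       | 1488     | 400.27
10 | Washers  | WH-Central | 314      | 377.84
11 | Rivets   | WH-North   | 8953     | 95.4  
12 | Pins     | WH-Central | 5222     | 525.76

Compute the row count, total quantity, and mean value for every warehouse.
SELECT warehouse,
       COUNT(*) as cnt,
       SUM(quantity) as total_quantity,
       AVG(value) as avg_value
FROM inventory
GROUP BY warehouse

Result:
  WH-B: 3 records, 8241 total quantity, 304.38 avg value
  WH-Central: 4 records, 15252 total quantity, 312.93 avg value
  WH-North: 5 records, 19091 total quantity, 217.57 avg value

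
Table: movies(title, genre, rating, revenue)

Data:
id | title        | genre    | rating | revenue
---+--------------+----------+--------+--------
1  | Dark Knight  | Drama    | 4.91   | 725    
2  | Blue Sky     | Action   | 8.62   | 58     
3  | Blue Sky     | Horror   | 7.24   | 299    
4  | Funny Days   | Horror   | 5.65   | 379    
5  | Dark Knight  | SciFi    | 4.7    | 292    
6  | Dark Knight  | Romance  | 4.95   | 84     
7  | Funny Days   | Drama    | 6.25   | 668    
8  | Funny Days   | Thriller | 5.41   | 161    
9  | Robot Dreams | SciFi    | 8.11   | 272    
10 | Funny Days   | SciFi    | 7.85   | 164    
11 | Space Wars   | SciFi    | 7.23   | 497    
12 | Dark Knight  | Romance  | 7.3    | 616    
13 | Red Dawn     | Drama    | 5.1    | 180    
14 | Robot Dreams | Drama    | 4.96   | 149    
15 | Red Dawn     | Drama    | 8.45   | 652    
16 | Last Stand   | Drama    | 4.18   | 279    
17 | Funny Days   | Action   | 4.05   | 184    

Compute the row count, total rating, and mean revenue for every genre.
SELECT genre,
       COUNT(*) as cnt,
       SUM(rating) as total_rating,
       AVG(revenue) as avg_revenue
FROM movies
GROUP BY genre

Result:
  Action: 2 records, 12.67 total rating, 121.00 avg revenue
  Drama: 6 records, 33.85 total rating, 442.17 avg revenue
  Horror: 2 records, 12.89 total rating, 339.00 avg revenue
  Romance: 2 records, 12.25 total rating, 350.00 avg revenue
  SciFi: 4 records, 27.89 total rating, 306.25 avg revenue
  Thriller: 1 records, 5.41 total rating, 161.00 avg revenue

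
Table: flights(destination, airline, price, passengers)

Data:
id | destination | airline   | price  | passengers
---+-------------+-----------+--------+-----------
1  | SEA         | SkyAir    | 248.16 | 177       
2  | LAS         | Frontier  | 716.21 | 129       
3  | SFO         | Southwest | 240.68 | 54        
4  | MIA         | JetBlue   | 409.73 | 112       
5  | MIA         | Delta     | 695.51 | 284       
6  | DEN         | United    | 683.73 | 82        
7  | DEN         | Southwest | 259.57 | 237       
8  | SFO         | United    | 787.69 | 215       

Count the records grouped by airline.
SELECT airline, COUNT(*) as count
FROM flights
GROUP BY airline

Result:
  Delta: 1
  Frontier: 1
  JetBlue: 1
  SkyAir: 1
  Southwest: 2
  United: 2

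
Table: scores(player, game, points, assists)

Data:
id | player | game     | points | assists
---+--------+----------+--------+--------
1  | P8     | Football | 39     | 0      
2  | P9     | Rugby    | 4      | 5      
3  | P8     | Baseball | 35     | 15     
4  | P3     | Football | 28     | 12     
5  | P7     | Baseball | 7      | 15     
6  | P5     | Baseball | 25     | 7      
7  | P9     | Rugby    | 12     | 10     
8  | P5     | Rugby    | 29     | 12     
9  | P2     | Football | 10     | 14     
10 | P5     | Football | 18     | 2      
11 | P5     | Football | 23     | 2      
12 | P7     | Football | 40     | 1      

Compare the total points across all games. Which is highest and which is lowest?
SELECT game, SUM(points)
FROM scores
GROUP BY game
ORDER BY SUM(points)

All groups:
  Rugby: 45
  Baseball: 67
  Football: 158

Highest: Football (158)
Lowest: Rugby (45)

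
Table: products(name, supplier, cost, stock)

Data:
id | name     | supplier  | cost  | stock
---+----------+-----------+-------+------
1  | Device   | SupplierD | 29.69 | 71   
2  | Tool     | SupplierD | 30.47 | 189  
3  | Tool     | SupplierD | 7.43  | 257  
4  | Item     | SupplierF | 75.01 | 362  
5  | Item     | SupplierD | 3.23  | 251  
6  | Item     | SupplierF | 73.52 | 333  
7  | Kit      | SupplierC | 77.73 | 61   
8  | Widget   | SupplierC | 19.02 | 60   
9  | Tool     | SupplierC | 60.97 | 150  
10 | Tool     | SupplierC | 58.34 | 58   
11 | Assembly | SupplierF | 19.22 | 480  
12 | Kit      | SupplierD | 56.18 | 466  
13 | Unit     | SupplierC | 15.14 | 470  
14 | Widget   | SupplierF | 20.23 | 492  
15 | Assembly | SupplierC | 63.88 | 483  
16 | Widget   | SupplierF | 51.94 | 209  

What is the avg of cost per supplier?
SELECT supplier, AVG(cost) as result
FROM products
GROUP BY supplier

Result:
  SupplierC: 49.18
  SupplierD: 25.40
  SupplierF: 47.98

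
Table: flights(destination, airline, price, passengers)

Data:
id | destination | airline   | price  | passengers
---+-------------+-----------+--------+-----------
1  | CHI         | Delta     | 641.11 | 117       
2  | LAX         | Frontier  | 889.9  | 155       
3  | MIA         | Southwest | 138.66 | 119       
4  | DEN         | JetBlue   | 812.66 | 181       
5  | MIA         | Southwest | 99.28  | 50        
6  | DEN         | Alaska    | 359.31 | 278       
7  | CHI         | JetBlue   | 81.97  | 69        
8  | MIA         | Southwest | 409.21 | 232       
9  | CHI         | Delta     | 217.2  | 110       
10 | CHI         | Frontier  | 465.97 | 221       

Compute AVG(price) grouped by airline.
SELECT airline, AVG(price) as result
FROM flights
GROUP BY airline

Result:
  Alaska: 359.31
  Delta: 429.16
  Frontier: 677.94
  JetBlue: 447.32
  Southwest: 215.72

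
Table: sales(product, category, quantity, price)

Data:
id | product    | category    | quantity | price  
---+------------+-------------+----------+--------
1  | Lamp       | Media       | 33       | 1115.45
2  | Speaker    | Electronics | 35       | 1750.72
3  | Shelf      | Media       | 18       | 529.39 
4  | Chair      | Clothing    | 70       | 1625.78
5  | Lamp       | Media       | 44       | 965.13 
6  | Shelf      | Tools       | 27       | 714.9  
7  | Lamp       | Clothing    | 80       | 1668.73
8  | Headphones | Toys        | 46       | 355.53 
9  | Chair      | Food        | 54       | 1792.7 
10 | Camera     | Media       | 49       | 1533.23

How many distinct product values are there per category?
SELECT category, COUNT(DISTINCT product)
FROM sales
GROUP BY category

Result:
  Clothing: 2 distinct
  Electronics: 1 distinct
  Food: 1 distinct
  Media: 3 distinct
  Tools: 1 distinct
  Toys: 1 distinct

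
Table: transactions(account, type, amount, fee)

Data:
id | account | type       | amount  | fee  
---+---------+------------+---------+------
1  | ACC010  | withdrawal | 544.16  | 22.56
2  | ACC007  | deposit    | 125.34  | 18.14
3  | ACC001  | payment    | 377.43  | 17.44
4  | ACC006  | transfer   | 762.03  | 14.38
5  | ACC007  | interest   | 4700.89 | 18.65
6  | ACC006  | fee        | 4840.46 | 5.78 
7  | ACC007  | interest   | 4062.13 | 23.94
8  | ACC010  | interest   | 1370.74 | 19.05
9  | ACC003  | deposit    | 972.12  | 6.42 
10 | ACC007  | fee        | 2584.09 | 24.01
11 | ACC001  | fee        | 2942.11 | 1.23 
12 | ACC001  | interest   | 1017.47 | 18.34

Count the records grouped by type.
SELECT type, COUNT(*) as count
FROM transactions
GROUP BY type

Result:
  deposit: 2
  fee: 3
  interest: 4
  payment: 1
  transfer: 1
  withdrawal: 1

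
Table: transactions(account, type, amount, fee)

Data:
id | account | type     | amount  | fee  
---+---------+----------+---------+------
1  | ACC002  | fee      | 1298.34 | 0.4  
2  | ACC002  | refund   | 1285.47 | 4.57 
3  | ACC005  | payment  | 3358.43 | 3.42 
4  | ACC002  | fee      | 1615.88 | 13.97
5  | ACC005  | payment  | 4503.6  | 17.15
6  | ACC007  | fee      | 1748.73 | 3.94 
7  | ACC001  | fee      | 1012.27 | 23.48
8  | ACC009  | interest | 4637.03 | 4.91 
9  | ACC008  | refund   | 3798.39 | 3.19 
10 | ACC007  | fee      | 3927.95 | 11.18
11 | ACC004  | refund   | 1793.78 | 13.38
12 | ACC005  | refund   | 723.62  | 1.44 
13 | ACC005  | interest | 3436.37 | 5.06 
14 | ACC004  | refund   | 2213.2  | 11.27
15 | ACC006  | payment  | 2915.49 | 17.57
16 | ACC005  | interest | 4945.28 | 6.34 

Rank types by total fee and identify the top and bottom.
SELECT type, SUM(fee)
FROM transactions
GROUP BY type
ORDER BY SUM(fee)

All groups:
  interest: 16.31
  refund: 33.85
  payment: 38.14
  fee: 52.97

Highest: fee (52.97)
Lowest: interest (16.31)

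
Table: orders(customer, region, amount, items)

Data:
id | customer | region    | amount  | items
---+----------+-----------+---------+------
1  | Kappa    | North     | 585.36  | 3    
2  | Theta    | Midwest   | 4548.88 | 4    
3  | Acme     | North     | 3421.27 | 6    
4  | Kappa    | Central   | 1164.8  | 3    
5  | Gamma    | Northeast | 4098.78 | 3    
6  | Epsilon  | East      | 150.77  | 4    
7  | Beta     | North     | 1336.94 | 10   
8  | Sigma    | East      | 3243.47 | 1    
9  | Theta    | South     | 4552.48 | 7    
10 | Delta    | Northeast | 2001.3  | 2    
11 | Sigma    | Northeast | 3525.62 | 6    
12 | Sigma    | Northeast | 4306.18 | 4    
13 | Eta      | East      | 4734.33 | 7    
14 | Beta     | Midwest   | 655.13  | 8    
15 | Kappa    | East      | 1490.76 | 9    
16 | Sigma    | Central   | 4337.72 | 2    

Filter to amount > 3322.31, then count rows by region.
SELECT region, COUNT(*)
FROM orders
WHERE amount > 3322.31
GROUP BY region

Note: WHERE filters rows before grouping.

Result:
  Central: 1
  East: 1
  Midwest: 1
  North: 1
  Northeast: 3
  South: 1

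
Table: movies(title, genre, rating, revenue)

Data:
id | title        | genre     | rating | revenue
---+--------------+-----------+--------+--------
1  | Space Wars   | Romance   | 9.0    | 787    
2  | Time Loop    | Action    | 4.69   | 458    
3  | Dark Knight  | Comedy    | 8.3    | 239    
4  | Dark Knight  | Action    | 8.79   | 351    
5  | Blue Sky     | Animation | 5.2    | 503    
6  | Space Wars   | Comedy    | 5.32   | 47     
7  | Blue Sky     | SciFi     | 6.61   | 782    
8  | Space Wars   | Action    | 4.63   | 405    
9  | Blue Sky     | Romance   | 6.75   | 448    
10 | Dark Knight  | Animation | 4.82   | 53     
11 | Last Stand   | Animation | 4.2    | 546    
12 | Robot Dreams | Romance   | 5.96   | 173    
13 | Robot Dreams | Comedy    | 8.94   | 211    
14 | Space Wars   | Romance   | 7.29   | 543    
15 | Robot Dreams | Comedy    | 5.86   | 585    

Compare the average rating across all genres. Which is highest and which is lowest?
SELECT genre, AVG(rating)
FROM movies
GROUP BY genre
ORDER BY AVG(rating)

All groups:
  Animation: 4.74
  Action: 6.04
  SciFi: 6.61
  Comedy: 7.11
  Romance: 7.25

Highest: Romance (7.25)
Lowest: Animation (4.74)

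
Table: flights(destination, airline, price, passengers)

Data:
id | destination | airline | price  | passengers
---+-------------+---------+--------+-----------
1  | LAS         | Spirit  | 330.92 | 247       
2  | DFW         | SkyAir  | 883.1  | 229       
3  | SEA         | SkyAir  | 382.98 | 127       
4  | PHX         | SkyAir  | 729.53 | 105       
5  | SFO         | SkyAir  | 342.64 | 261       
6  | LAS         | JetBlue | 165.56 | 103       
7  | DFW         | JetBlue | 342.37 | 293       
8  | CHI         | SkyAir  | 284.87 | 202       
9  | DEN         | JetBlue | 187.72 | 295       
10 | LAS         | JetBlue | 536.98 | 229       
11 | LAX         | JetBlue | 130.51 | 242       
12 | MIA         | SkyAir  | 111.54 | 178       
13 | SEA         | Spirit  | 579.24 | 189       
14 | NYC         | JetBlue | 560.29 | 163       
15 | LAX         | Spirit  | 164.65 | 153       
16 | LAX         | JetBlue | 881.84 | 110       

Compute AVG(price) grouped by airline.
SELECT airline, AVG(price) as result
FROM flights
GROUP BY airline

Result:
  JetBlue: 400.75
  SkyAir: 455.78
  Spirit: 358.27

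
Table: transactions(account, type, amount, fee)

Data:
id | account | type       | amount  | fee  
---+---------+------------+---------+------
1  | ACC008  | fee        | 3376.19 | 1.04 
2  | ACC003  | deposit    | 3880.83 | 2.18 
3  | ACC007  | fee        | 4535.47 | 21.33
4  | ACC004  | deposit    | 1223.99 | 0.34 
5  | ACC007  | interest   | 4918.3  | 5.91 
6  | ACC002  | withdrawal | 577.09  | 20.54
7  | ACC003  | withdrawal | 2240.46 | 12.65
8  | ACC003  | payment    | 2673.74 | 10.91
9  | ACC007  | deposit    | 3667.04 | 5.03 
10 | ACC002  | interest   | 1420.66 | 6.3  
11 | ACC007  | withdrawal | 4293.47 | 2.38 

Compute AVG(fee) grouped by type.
SELECT type, AVG(fee) as result
FROM transactions
GROUP BY type

Result:
  deposit: 2.52
  fee: 11.19
  interest: 6.11
  payment: 10.91
  withdrawal: 11.86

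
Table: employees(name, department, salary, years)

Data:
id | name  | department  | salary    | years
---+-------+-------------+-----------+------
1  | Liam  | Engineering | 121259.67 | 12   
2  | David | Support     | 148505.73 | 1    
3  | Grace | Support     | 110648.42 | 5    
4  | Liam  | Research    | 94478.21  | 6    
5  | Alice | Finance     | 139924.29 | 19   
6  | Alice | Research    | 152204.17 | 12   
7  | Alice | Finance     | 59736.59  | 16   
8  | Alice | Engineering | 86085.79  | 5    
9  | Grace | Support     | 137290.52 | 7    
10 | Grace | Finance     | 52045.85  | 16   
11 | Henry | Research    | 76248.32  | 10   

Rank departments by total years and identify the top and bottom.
SELECT department, SUM(years)
FROM employees
GROUP BY department
ORDER BY SUM(years)

All groups:
  Support: 13
  Engineering: 17
  Research: 28
  Finance: 51

Highest: Finance (51)
Lowest: Support (13)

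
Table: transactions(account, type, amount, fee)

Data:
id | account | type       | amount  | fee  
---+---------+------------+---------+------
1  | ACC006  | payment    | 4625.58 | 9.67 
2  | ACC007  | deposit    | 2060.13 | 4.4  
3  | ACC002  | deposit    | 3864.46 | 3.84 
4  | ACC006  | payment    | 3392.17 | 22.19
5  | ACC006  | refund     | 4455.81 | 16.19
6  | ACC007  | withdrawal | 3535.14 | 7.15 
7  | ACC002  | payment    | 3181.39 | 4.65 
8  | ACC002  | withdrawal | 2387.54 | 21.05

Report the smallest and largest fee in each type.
SELECT type, MIN(fee), MAX(fee)
FROM transactions
GROUP BY type

Result:
  deposit: min=3.84, max=4.40
  payment: min=4.65, max=22.19
  refund: min=16.19, max=16.19
  withdrawal: min=7.15, max=21.05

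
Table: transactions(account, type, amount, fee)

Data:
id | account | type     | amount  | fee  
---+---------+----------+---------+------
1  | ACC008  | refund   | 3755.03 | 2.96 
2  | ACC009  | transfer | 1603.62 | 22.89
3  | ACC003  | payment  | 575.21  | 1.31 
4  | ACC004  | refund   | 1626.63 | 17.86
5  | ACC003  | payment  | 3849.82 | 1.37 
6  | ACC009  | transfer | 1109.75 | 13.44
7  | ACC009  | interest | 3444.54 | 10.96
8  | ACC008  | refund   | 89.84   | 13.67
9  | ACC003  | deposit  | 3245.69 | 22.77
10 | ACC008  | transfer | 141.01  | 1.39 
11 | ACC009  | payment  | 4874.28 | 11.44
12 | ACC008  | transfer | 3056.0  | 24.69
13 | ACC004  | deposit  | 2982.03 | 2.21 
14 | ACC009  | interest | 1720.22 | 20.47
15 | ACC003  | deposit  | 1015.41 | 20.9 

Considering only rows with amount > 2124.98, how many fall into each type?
SELECT type, COUNT(*)
FROM transactions
WHERE amount > 2124.98
GROUP BY type

Note: WHERE filters rows before grouping.

Result:
  deposit: 2
  interest: 1
  payment: 2
  refund: 1
  transfer: 1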